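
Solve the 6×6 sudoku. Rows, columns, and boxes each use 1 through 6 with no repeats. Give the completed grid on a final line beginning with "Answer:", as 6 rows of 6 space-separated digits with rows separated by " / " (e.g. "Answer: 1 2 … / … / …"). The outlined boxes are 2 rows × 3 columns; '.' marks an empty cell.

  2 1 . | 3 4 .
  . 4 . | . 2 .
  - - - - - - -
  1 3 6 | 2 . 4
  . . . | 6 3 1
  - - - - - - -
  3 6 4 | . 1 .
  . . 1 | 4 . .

Step 1. [r6c1∈{5}] r6c1 has the single candidate 5. So r6c1=5.
Step 2. [r1c6∈{5,6}] 6 has one home in row 1: r1c6 ⇒ r1c6=6.
Step 3. [r2c6∈{5}] r2c6's peers cover all but 5, so r2c6=5.
Step 4. [r6c2∈{2}] only 2 remains possible at r6c2 ⇒ r6c2=2.
Step 5. [r1c3∈{5}] nothing but 5 survives at r1c3 ⇒ r1c3=5.
Step 6. [r6c5∈{6}] r6c5 has the single candidate 6 ⇒ r6c5=6.
Step 7. [r4c3∈{2}] r4c3's peers cover all but 2, so r4c3=2.
Step 8. [r5c6∈{2}] r5c6 has the single candidate 2. So r5c6=2.
Step 9. [r4c2∈{5}] only 5 remains possible at r4c2, so r4c2=5.
Step 10. [r2c1∈{6}] r2c1 is down to just 6 ⇒ r2c1=6.
Step 11. [r4c1∈{4}] r4c1 has the single candidate 4. So r4c1=4.
Step 12. [r5c4∈{5}] r5c4's peers cover all but 5. So r5c4=5.
Step 13. [r2c3∈{3}] nothing but 3 survives at r2c3. So r2c3=3.
Step 14. [r6c6∈{3}] only 3 remains possible at r6c6, so r6c6=3.
Step 15. [r3c5∈{5}] r3c5's peers cover all but 5. So r3c5=5.
Step 16. [r2c4∈{1}] r2c4 has the single candidate 1, so r2c4=1.

Answer: 2 1 5 3 4 6 / 6 4 3 1 2 5 / 1 3 6 2 5 4 / 4 5 2 6 3 1 / 3 6 4 5 1 2 / 5 2 1 4 6 3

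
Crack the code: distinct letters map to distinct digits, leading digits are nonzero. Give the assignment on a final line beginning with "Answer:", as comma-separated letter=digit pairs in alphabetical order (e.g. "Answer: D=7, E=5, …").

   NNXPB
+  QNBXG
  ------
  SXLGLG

Step 1. [col 1: B + G ≡ G (mod 10)] column 1: given nothing yet, carry-in 0, and all letters distinct, none taken yet, B+G≡G (mod 10) forces B=0 ⇒ B=0.
Step 2. [col 1: B + G ≡ G (mod 10)] several values work for G in column 1 (B + G ≡ G (mod 10), carry-in 0); try G=5 ⇒ G=5.
Step 3. [col 2: P + X ≡ L (mod 10)] X=4 is one option consistent with column 2 (P + X ≡ L (mod 10), carry-in 0) — take it. So X=4.
Step 4. [S] S is the leading digit of a 6-digit sum of two 5-digit numbers; the final carry is exactly 1. So S=1.
Step 5. [col 2: P + X ≡ L (mod 10)] several values work for L in column 2 (P + X ≡ L (mod 10), carry-in 0); try L=2. So L=2.
Step 6. [col 2: P + X ≡ L (mod 10)] from column 2 (X=4, L=2, carry-in 0, digits 0,1,2,4,5 already taken and all letters distinct): P must equal 8. So P=8.
Step 7. [col 4: N + N ≡ L (mod 10)] from column 4 (L=2, carry-in 0, digits 0,1,2,4,5,8 already taken and all letters distinct): N must equal 6, so N=6.
Step 8. [col 5: N + Q ≡ X (mod 10)] column 5: given N=6, X=4, carry-in 1, and digits 0,1,2,4,5,6,8 already taken and all letters distinct, N+Q≡X (mod 10) forces Q=7 ⇒ Q=7.

Answer: B=0, G=5, L=2, N=6, P=8, Q=7, S=1, X=4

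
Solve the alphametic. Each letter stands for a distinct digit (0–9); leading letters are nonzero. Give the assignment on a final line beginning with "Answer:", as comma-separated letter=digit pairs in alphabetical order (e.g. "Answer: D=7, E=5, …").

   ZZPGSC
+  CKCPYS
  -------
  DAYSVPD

Step 1. [col 1: C + S ≡ D (mod 10)] no forcing yet in column 1 (carry-in 0); D=1 is free and consistent — try it. So D=1.
Step 2. [col 1: C + S ≡ D (mod 10)] S=8 is one option consistent with column 1 (C + S ≡ D (mod 10), carry-in 0) — take it, so S=8.
Step 3. [col 1: C + S ≡ D (mod 10)] column 1 reads C+S+carry(0)=D with S=8, D=1; with digits 1,8 already taken and all letters distinct, the only value for C is 3, so C=3.
Step 4. [col 2: S + Y ≡ P (mod 10)] column 2 (S + Y ≡ P (mod 10), carry-in 1) doesn't pin Y yet; pick Y=5 and continue ⇒ Y=5.
Step 5. [col 2: S + Y ≡ P (mod 10)] from column 2 (S=8, Y=5, carry-in 1, digits 1,3,5,8 already taken and all letters distinct): P must equal 4, so P=4.
Step 6. [col 3: G + P ≡ V (mod 10)] several values work for V in column 3 (G + P ≡ V (mod 10), carry-in 1); try V=2. So V=2.
Step 7. [col 3: G + P ≡ V (mod 10)] column 3 reads G+P+carry(1)=V with P=4, V=2; with digits 1,2,3,4,5,8 already taken and all letters distinct, the only value for G is 7. So G=7.
Step 8. [col 5: Z + K ≡ Y (mod 10)] Z=6 is one option consistent with column 5 (Z + K ≡ Y (mod 10), carry-in 0) — take it, so Z=6.
Step 9. [col 5: Z + K ≡ Y (mod 10)] column 5 reads Z+K+carry(0)=Y with Z=6, Y=5; with digits 1,2,3,4,5,6,7,8 already taken and all letters distinct, the only value for K is 9 ⇒ K=9.
Step 10. [col 6: Z + C ≡ A (mod 10)] in column 6 we have Z+C≡A with carry-in 1; given Z=6, C=3 and digits 1,2,3,4,5,6,7,8,9 already taken and all letters distinct, that pins A to 0 ⇒ A=0.

Answer: A=0, C=3, D=1, G=7, K=9, P=4, S=8, V=2, Y=5, Z=6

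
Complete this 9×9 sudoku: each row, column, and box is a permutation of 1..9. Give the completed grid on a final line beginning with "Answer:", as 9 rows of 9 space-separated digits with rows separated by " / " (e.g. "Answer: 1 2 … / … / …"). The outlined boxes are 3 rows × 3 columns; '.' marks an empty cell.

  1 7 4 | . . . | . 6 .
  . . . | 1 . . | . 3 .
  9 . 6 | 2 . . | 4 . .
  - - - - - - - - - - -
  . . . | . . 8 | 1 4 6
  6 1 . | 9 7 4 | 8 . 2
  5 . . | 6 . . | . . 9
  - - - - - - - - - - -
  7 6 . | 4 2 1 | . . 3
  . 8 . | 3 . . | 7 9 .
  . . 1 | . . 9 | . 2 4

Step 1. [r7c7∈{5}] nothing but 5 survives at r7c7, so r7c7=5.
Step 2. [r3c2∈{3,5}] r3c2 is the only open cell in box 1 admitting 3, so r3c2=3.
Step 3. [r6c3∈{2,3,7,8}] 8 has one home in row 6: r6c3. So r6c3=8.
Step 4. [r3c8∈{1,5,7,8}] across col 8, 1 lands solely at r3c8, so r3c8=1.
Step 5. [r9c2∈{5}] only 5 remains possible at r9c2, so r9c2=5.
Step 6. [r2c2∈{2}] r2c2 has the single candidate 2 ⇒ r2c2=2.
Step 7. [r2c5∈{4,5,6,8,9}] in row 2, 4 fits only at r2c5, so r2c5=4.
Step 8. [r1c5∈{3,5,8,9}] col 5 places 9 nowhere but r1c5, so r1c5=9.
Step 9. [r2c6∈{5,6,7}] row 2 places 6 nowhere but r2c6, so r2c6=6.
Step 10. [r8c6∈{5}] r8c6 is down to just 5. So r8c6=5.
Step 11. [r4c3∈{2,3,7,9}] 7 has one home in row 4: r4c3 ⇒ r4c3=7.
Step 12. [r2c9∈{5,7,8}] in row 2, 7 fits only at r2c9, so r2c9=7.
Step 13. [r4c1∈{2,3}] 2 has one home in row 4: r4c1, so r4c1=2.
Step 14. [r4c5∈{3,5}] r4c5 is the only open cell in row 4 admitting 3, so r4c5=3.
Step 15. [r3c5∈{5,8}] in col 5, 5 fits only at r3c5, so r3c5=5.
Step 16. [r9c5∈{6,8}] 8 has one home in col 5: r9c5. So r9c5=8.
Step 17. [r1c4∈{8}] r1c4 is down to just 8 ⇒ r1c4=8.
Step 18. [r5c3∈{3}] r5c3's peers cover all but 3 ⇒ r5c3=3.
Step 19. [r3c9∈{8}] r3c9 has the single candidate 8 ⇒ r3c9=8.
Step 20. [r4c4∈{5}] only 5 remains possible at r4c4 ⇒ r4c4=5.
Step 21. [r2c7∈{9}] only 9 remains possible at r2c7 ⇒ r2c7=9.
Step 22. [r8c9∈{1}] r8c9 has the single candidate 1 ⇒ r8c9=1.
Step 23. [r6c8∈{7}] r6c8's peers cover all but 7 ⇒ r6c8=7.
Step 24. [r9c7∈{6}] r9c7's peers cover all but 6, so r9c7=6.
Step 25. [r2c3∈{5}] nothing but 5 survives at r2c3. So r2c3=5.
Step 26. [r8c3∈{2}] nothing but 2 survives at r8c3. So r8c3=2.
Step 27. [r2c1∈{8}] only 8 remains possible at r2c1 ⇒ r2c1=8.
Step 28. [r7c8∈{8}] r7c8 has the single candidate 8, so r7c8=8.
Step 29. [r1c6∈{3}] r1c6's peers cover all but 3 ⇒ r1c6=3.
Step 30. [r6c2∈{4}] r6c2 has the single candidate 4. So r6c2=4.
Step 31. [r4c2∈{9}] only 9 remains possible at r4c2 ⇒ r4c2=9.
Step 32. [r1c9∈{5}] r1c9 has the single candidate 5 ⇒ r1c9=5.
Step 33. [r8c5∈{6}] nothing but 6 survives at r8c5 ⇒ r8c5=6.
Step 34. [r6c5∈{1}] r6c5's peers cover all but 1, so r6c5=1.
Step 35. [r6c6∈{2}] nothing but 2 survives at r6c6. So r6c6=2.
Step 36. [r8c1∈{4}] r8c1 has the single candidate 4, so r8c1=4.
Step 37. [r9c4∈{7}] r9c4 has the single candidate 7 ⇒ r9c4=7.
Step 38. [r7c3∈{9}] r7c3's peers cover all but 9. So r7c3=9.
Step 39. [r6c7∈{3}] r6c7's peers cover all but 3, so r6c7=3.
Step 40. [r5c8∈{5}] nothing but 5 survives at r5c8, so r5c8=5.
Step 41. [r3c6∈{7}] nothing but 7 survives at r3c6 ⇒ r3c6=7.
Step 42. [r9c1∈{3}] r9c1's peers cover all but 3 ⇒ r9c1=3.
Step 43. [r1c7∈{2}] only 2 remains possible at r1c7 ⇒ r1c7=2.

Answer: 1 7 4 8 9 3 2 6 5 / 8 2 5 1 4 6 9 3 7 / 9 3 6 2 5 7 4 1 8 / 2 9 7 5 3 8 1 4 6 / 6 1 3 9 7 4 8 5 2 / 5 4 8 6 1 2 3 7 9 / 7 6 9 4 2 1 5 8 3 / 4 8 2 3 6 5 7 9 1 / 3 5 1 7 8 9 6 2 4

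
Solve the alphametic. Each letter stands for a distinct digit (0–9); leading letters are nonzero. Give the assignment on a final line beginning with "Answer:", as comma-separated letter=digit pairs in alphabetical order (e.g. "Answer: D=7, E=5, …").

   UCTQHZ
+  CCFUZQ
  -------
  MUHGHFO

Step 1. [M] M is the leading digit of a 7-digit sum of two 6-digit numbers; the final carry is exactly 1 ⇒ M=1.
Step 2. [col 1: Z + Q ≡ O (mod 10)] Z=6 is one option consistent with column 1 (Z + Q ≡ O (mod 10), carry-in 0) — take it. So Z=6.
Step 3. [col 1: Z + Q ≡ O (mod 10)] O=0 is one option consistent with column 1 (Z + Q ≡ O (mod 10), carry-in 0) — take it, so O=0.
Step 4. [col 1: Z + Q ≡ O (mod 10)] from column 1 (Z=6, O=0, carry-in 0, digits 0,1,6 already taken and all letters distinct): Q must equal 4. So Q=4.
Step 5. [col 2: H + Z ≡ F (mod 10)] column 2 (H + Z ≡ F (mod 10), carry-in 1) doesn't pin H yet; pick H=8 and continue, so H=8.
Step 6. [col 2: H + Z ≡ F (mod 10)] from column 2 (H=8, Z=6, carry-in 1, digits 0,1,4,6,8 already taken and all letters distinct): F must equal 5. So F=5.
Step 7. [col 3: Q + U ≡ H (mod 10)] column 3: given Q=4, H=8, carry-in 1, and digits 0,1,4,5,6,8 already taken and all letters distinct, Q+U≡H (mod 10) forces U=3 ⇒ U=3.
Step 8. [col 4: T + F ≡ G (mod 10)] T=2 is one option consistent with column 4 (T + F ≡ G (mod 10), carry-in 0) — take it, so T=2.
Step 9. [col 4: T + F ≡ G (mod 10)] from column 4 (T=2, F=5, carry-in 0, digits 0,1,2,3,4,5,6,8 already taken and all letters distinct): G must equal 7, so G=7.
Step 10. [col 5: C + C ≡ H (mod 10)] column 5 reads C+C+carry(0)=H with H=8; with digits 0,1,2,3,4,5,6,7,8 already taken and all letters distinct, the only value for C is 9, so C=9.

Answer: C=9, F=5, G=7, H=8, M=1, O=0, Q=4, T=2, U=3, Z=6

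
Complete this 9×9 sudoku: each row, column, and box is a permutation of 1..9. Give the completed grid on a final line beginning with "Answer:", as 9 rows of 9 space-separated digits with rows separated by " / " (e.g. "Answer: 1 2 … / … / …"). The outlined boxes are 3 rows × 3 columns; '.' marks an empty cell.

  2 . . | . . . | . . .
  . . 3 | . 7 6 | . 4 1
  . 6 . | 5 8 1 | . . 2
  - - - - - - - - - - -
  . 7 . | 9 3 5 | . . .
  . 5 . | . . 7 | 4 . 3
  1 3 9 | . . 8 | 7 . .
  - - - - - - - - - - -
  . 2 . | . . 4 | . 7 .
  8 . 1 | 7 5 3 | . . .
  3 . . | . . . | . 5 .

Step 1. [r5c1∈{6}] nothing but 6 survives at r5c1 ⇒ r5c1=6.
Step 2. [r7c7∈{1,3,6,8,9}] 3 has one home in row 7: r7c7, so r7c7=3.
Step 3. [r3c7∈{9}] r3c7 has the single candidate 9 ⇒ r3c7=9.
Step 4. [r9c7∈{1,2,6,8}] 1 has one home in box 9: r9c7 ⇒ r9c7=1.
Step 5. [r4c8∈{1,2,6,8}] across row 4, 1 lands solely at r4c8. So r4c8=1.
Step 6. [r9c3∈{4,6,7}] across row 9, 7 lands solely at r9c3. So r9c3=7.
Step 7. [r3c3∈{4}] only 4 remains possible at r3c3 ⇒ r3c3=4.
Step 8. [r7c3∈{5,6}] across col 3, 6 lands solely at r7c3 ⇒ r7c3=6.
Step 9. [r1c3∈{5,8}] across col 3, 5 lands solely at r1c3, so r1c3=5.
Step 10. [r2c1∈{9}] r2c1 is down to just 9. So r2c1=9.
Step 11. [r2c4∈{2}] r2c4 is down to just 2, so r2c4=2.
Step 12. [r5c8∈{2,8,9}] in row 5, 9 fits only at r5c8. So r5c8=9.
Step 13. [r1c8∈{3,6,8}] in col 8, 8 fits only at r1c8 ⇒ r1c8=8.
Step 14. [r4c7∈{2,6,8}] 8 has one home in col 7: r4c7, so r4c7=8.
Step 15. [r4c9∈{6}] r4c9's peers cover all but 6 ⇒ r4c9=6.
Step 16. [r6c8∈{2}] r6c8 has the single candidate 2, so r6c8=2.
Step 17. [r5c5∈{1,2}] in box 5, 2 fits only at r5c5, so r5c5=2.
Step 18. [r7c5∈{1,9}] 1 has one home in col 5: r7c5 ⇒ r7c5=1.
Step 19. [r7c9∈{8,9}] row 7 places 9 nowhere but r7c9. So r7c9=9.
Step 20. [r9c9∈{4,8}] 8 has one home in col 9: r9c9 ⇒ r9c9=8.
Step 21. [r9c4∈{6}] r9c4 is down to just 6. So r9c4=6.
Step 22. [r9c5∈{9}] r9c5 has the single candidate 9. So r9c5=9.
Step 23. [r1c5∈{4}] r1c5 is down to just 4, so r1c5=4.
Step 24. [r8c8∈{6}] only 6 remains possible at r8c8, so r8c8=6.
Step 25. [r8c2∈{4,9}] 9 has one home in row 8: r8c2 ⇒ r8c2=9.
Step 26. [r2c2∈{8}] r2c2's peers cover all but 8, so r2c2=8.
Step 27. [r2c7∈{5}] r2c7's peers cover all but 5, so r2c7=5.
Step 28. [r4c1∈{4}] r4c1 has the single candidate 4. So r4c1=4.
Step 29. [r7c1∈{5}] only 5 remains possible at r7c1. So r7c1=5.
Step 30. [r5c3∈{8}] r5c3 has the single candidate 8. So r5c3=8.
Step 31. [r4c3∈{2}] r4c3's peers cover all but 2. So r4c3=2.
Step 32. [r6c5∈{6}] r6c5 is down to just 6, so r6c5=6.
Step 33. [r5c4∈{1}] only 1 remains possible at r5c4, so r5c4=1.
Step 34. [r6c9∈{5}] r6c9 is down to just 5, so r6c9=5.
Step 35. [r8c9∈{4}] only 4 remains possible at r8c9. So r8c9=4.
Step 36. [r6c4∈{4}] r6c4 has the single candidate 4, so r6c4=4.
Step 37. [r1c9∈{7}] r1c9 is down to just 7 ⇒ r1c9=7.
Step 38. [r9c2∈{4}] only 4 remains possible at r9c2, so r9c2=4.
Step 39. [r1c2∈{1}] only 1 remains possible at r1c2 ⇒ r1c2=1.
Step 40. [r3c8∈{3}] r3c8 is down to just 3. So r3c8=3.
Step 41. [r1c6∈{9}] only 9 remains possible at r1c6, so r1c6=9.
Step 42. [r1c4∈{3}] r1c4 is down to just 3. So r1c4=3.
Step 43. [r7c4∈{8}] nothing but 8 survives at r7c4, so r7c4=8.
Step 44. [r3c1∈{7}] r3c1 has the single candidate 7. So r3c1=7.
Step 45. [r8c7∈{2}] r8c7 has the single candidate 2, so r8c7=2.
Step 46. [r9c6∈{2}] r9c6 is down to just 2. So r9c6=2.
Step 47. [r1c7∈{6}] nothing but 6 survives at r1c7. So r1c7=6.

Answer: 2 1 5 3 4 9 6 8 7 / 9 8 3 2 7 6 5 4 1 / 7 6 4 5 8 1 9 3 2 / 4 7 2 9 3 5 8 1 6 / 6 5 8 1 2 7 4 9 3 / 1 3 9 4 6 8 7 2 5 / 5 2 6 8 1 4 3 7 9 / 8 9 1 7 5 3 2 6 4 / 3 4 7 6 9 2 1 5 8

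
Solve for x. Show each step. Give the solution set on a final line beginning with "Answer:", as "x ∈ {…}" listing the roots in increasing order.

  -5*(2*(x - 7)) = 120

Step 1. [-5*(2*(x - 7)) = 120] LHS = -5·(…); ÷-5 both sides, so div: 2*(x - 7) = -24.
Step 2. [2*(x - 7) = -24] divide by the outer 2, so div: x - 7 = -12.
Step 3. [x - 7 = -12] the outer -7 inverts by adding 7. So sub: x = -5.

Answer: x ∈ {-5}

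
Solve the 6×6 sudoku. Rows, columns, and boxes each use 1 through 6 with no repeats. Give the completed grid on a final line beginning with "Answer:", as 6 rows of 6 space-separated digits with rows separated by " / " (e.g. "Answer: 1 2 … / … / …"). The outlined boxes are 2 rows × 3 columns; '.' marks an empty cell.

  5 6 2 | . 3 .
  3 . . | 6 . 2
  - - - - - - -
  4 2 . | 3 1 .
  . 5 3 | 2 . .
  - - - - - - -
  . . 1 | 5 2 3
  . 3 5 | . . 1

Step 1. [r6c5∈{4,6}] 6 has one home in box 6: r6c5 ⇒ r6c5=6.
Step 2. [r1c6∈{4}] only 4 remains possible at r1c6. So r1c6=4.
Step 3. [r3c3∈{6}] r3c3 is down to just 6 ⇒ r3c3=6.
Step 4. [r2c2∈{1,4}] row 2 places 1 nowhere but r2c2. So r2c2=1.
Step 5. [r4c1∈{1}] nothing but 1 survives at r4c1. So r4c1=1.
Step 6. [r6c1∈{2}] only 2 remains possible at r6c1 ⇒ r6c1=2.
Step 7. [r1c4∈{1}] r1c4 has the single candidate 1, so r1c4=1.
Step 8. [r4c5∈{4}] r4c5 has the single candidate 4. So r4c5=4.
Step 9. [r2c5∈{5}] r2c5's peers cover all but 5. So r2c5=5.
Step 10. [r5c2∈{4}] r5c2 has the single candidate 4 ⇒ r5c2=4.
Step 11. [r4c6∈{6}] r4c6 is down to just 6. So r4c6=6.
Step 12. [r2c3∈{4}] r2c3 has the single candidate 4. So r2c3=4.
Step 13. [r3c6∈{5}] only 5 remains possible at r3c6, so r3c6=5.
Step 14. [r5c1∈{6}] r5c1's peers cover all but 6 ⇒ r5c1=6.
Step 15. [r6c4∈{4}] r6c4 has the single candidate 4 ⇒ r6c4=4.

Answer: 5 6 2 1 3 4 / 3 1 4 6 5 2 / 4 2 6 3 1 5 / 1 5 3 2 4 6 / 6 4 1 5 2 3 / 2 3 5 4 6 1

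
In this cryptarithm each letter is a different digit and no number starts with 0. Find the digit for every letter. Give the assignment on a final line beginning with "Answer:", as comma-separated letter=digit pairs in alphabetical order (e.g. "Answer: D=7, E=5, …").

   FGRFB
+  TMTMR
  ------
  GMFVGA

Step 1. [col 1: B + R ≡ A (mod 10)] R=3 is one option consistent with column 1 (B + R ≡ A (mod 10), carry-in 0) — take it. So R=3.
Step 2. [G] adding two 5-digit numbers gives at most 5+1 digits, and here it does — G is that final carry and must be 1. So G=1.
Step 3. [col 1: B + R ≡ A (mod 10)] no forcing yet in column 1 (carry-in 0); B=7 is free and consistent — try it, so B=7.
Step 4. [col 1: B + R ≡ A (mod 10)] in column 1 we have B+R≡A with carry-in 0; given B=7, R=3 and digits 1,3,7 already taken and all letters distinct, that pins A to 0 ⇒ A=0.
Step 5. [col 2: F + M ≡ G (mod 10)] several values work for M in column 2 (F + M ≡ G (mod 10), carry-in 1); try M=4 ⇒ M=4.
Step 6. [col 2: F + M ≡ G (mod 10)] column 2: given M=4, G=1, carry-in 1, and digits 0,1,3,4,7 already taken and all letters distinct, F+M≡G (mod 10) forces F=6, so F=6.
Step 7. [col 3: R + T ≡ V (mod 10)] several values work for V in column 3 (R + T ≡ V (mod 10), carry-in 1); try V=2. So V=2.
Step 8. [col 3: R + T ≡ V (mod 10)] column 3: given R=3, V=2, carry-in 1, and digits 0,1,2,3,4,6,7 already taken and all letters distinct, R+T≡V (mod 10) forces T=8. So T=8.

Answer: A=0, B=7, F=6, G=1, M=4, R=3, T=8, V=2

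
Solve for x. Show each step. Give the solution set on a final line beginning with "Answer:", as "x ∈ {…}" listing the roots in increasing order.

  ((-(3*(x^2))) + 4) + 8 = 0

Step 1. [((-(3*(x^2))) + 4) + 8 = 0] subtract 8: x sits inside (… + 8), so sub: (-(3*(x^2))) + 4 = -8.
Step 2. [(-(3*(x^2))) + 4 = -8] subtract 4: x sits inside (… + 4), so sub: -(3*(x^2)) = -12.
Step 3. [-(3*(x^2)) = -12] leading − — multiply by −1 ⇒ neg: 3*(x^2) = 12.
Step 4. [3*(x^2) = 12] LHS = 3·(…); ÷3 both sides ⇒ div: x^2 = 4.
Step 5. [x^2 = 4] √ both sides: 4 ≥ 0 gives two branches ⇒ sqrt: x = 2 or -2.

Answer: x ∈ {-2, 2}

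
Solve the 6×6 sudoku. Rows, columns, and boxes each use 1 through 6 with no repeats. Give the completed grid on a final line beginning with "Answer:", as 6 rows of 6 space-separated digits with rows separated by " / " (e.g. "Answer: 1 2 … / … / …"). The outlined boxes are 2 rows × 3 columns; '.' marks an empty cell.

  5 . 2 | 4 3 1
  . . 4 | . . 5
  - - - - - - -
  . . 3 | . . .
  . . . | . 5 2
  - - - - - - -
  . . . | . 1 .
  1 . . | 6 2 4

Step 1. [r3c2∈{1,2,4,5,6}] 5 has one home in row 3: r3c2, so r3c2=5.
Step 2. [r5c2∈{2,3,4,6}] across col 2, 2 lands solely at r5c2 ⇒ r5c2=2.
Step 3. [r5c1∈{3,4,6}] row 5 places 4 nowhere but r5c1, so r5c1=4.
Step 4. [r4c1∈{6}] only 6 remains possible at r4c1, so r4c1=6.
Step 5. [r2c2∈{1,3,6}] row 2 places 1 nowhere but r2c2 ⇒ r2c2=1.
Step 6. [r5c4∈{3,5}] r5c4 is the only open cell in col 4 admitting 5 ⇒ r5c4=5.
Step 7. [r3c4∈{1}] only 1 remains possible at r3c4. So r3c4=1.
Step 8. [r3c5∈{4,6}] r3c5 is the only open cell in row 3 admitting 4 ⇒ r3c5=4.
Step 9. [r4c2∈{4}] r4c2 has the single candidate 4. So r4c2=4.
Step 10. [r3c1∈{2}] only 2 remains possible at r3c1. So r3c1=2.
Step 11. [r3c6∈{6}] r3c6's peers cover all but 6. So r3c6=6.
Step 12. [r4c3∈{1}] nothing but 1 survives at r4c3. So r4c3=1.
Step 13. [r5c6∈{3}] r5c6's peers cover all but 3, so r5c6=3.
Step 14. [r2c4∈{2}] only 2 remains possible at r2c4. So r2c4=2.
Step 15. [r5c3∈{6}] r5c3 is down to just 6, so r5c3=6.
Step 16. [r6c3∈{5}] r6c3 is down to just 5. So r6c3=5.
Step 17. [r2c1∈{3}] nothing but 3 survives at r2c1, so r2c1=3.
Step 18. [r2c5∈{6}] nothing but 6 survives at r2c5. So r2c5=6.
Step 19. [r1c2∈{6}] only 6 remains possible at r1c2, so r1c2=6.
Step 20. [r4c4∈{3}] nothing but 3 survives at r4c4. So r4c4=3.
Step 21. [r6c2∈{3}] r6c2 is down to just 3. So r6c2=3.

Answer: 5 6 2 4 3 1 / 3 1 4 2 6 5 / 2 5 3 1 4 6 / 6 4 1 3 5 2 / 4 2 6 5 1 3 / 1 3 5 6 2 4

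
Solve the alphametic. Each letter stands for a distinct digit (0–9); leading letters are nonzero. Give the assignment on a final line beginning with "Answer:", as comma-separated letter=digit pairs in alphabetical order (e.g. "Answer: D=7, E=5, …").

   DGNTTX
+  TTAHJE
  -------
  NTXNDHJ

Step 1. [col 1: X + E ≡ J (mod 10)] column 1 (X + E ≡ J (mod 10), carry-in 0) doesn't pin E yet; pick E=6 and continue ⇒ E=6.
Step 2. [N] adding two 6-digit numbers gives at most 6+1 digits, and here it does — N is that final carry and must be 1 ⇒ N=1.
Step 3. [col 1: X + E ≡ J (mod 10)] column 1 (X + E ≡ J (mod 10), carry-in 0) doesn't pin X yet; pick X=2 and continue ⇒ X=2.
Step 4. [col 1: X + E ≡ J (mod 10)] in column 1 we have X+E≡J with carry-in 0; given X=2, E=6 and digits 1,2,6 already taken and all letters distinct, that pins J to 8, so J=8.
Step 5. [col 2: T + J ≡ H (mod 10)] no forcing yet in column 2 (carry-in 0); T=5 is free and consistent — try it ⇒ T=5.
Step 6. [col 2: T + J ≡ H (mod 10)] column 2 reads T+J+carry(0)=H with T=5, J=8; with digits 1,2,5,6,8 already taken and all letters distinct, the only value for H is 3 ⇒ H=3.
Step 7. [col 3: T + H ≡ D (mod 10)] in column 3 we have T+H≡D with carry-in 1; given T=5, H=3 and digits 1,2,3,5,6,8 already taken and all letters distinct, that pins D to 9, so D=9.
Step 8. [col 4: N + A ≡ N (mod 10)] from column 4 (N=1, carry-in 0, digits 1,2,3,5,6,8,9 already taken and all letters distinct): A must equal 0 ⇒ A=0.
Step 9. [col 5: G + T ≡ X (mod 10)] column 5 reads G+T+carry(0)=X with T=5, X=2; with digits 0,1,2,3,5,6,8,9 already taken and all letters distinct, the only value for G is 7. So G=7.

Answer: A=0, D=9, E=6, G=7, H=3, J=8, N=1, T=5, X=2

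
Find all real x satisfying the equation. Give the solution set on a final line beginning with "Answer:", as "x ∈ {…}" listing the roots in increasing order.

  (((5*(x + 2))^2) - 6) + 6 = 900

Step 1. [(((5*(x + 2))^2) - 6) + 6 = 900] subtract 6: x sits inside (… + 6), so sub: ((5*(x + 2))^2) - 6 = 894.
Step 2. [((5*(x + 2))^2) - 6 = 894] add 6: x sits inside (… - 6) ⇒ sub: (5*(x + 2))^2 = 900.
Step 3. [(5*(x + 2))^2 = 900] LHS squared, RHS 900 ≥ 0: apply √ (±), so sqrt: 5*(x + 2) = 30 or -30.
Step 4. [5*(x + 2) = 30 or -30] divide by the outer 5. So div: x + 2 = 6 or -6.
Step 5. [x + 2 = 6 or -6] the outer +2 inverts by subtracting 2 ⇒ sub: x = 4 or -8.

Answer: x ∈ {-8, 4}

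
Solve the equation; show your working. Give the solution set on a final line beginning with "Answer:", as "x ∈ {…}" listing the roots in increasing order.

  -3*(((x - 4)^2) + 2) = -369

Step 1. [-3*(((x - 4)^2) + 2) = -369] leading coefficient -3: divide by -3, so div: ((x - 4)^2) + 2 = 123.
Step 2. [((x - 4)^2) + 2 = 123] +2 is outermost — subtract 2 both sides ⇒ sub: (x - 4)^2 = 121.
Step 3. [(x - 4)^2 = 121] √ both sides: 121 ≥ 0 gives two branches, so sqrt: x - 4 = 11 or -11.
Step 4. [x - 4 = 11 or -11] add 4: x sits inside (… - 4) ⇒ sub: x = 15 or -7.

Answer: x ∈ {-7, 15}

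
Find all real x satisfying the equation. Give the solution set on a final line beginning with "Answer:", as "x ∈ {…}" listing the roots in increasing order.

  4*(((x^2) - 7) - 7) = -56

Step 1. [4*(((x^2) - 7) - 7) = -56] LHS = 4·(…); ÷4 both sides. So div: ((x^2) - 7) - 7 = -14.
Step 2. [((x^2) - 7) - 7 = -14] add 7: x sits inside (… - 7). So sub: (x^2) - 7 = -7.
Step 3. [(x^2) - 7 = -7] 7 comes off first (add 7). So sub: x^2 = 0.
Step 4. [x^2 = 0] LHS squared, RHS 0 ≥ 0: apply √ (±). So sqrt: x = 0.

Answer: x ∈ {0}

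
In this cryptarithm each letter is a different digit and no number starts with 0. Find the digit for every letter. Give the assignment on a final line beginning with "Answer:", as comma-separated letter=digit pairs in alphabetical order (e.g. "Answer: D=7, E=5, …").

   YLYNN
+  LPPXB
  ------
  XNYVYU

Step 1. [X] X is the leading digit of a 6-digit sum of two 5-digit numbers; the final carry is exactly 1, so X=1.
Step 2. [col 1: N + B ≡ U (mod 10)] column 1 (N + B ≡ U (mod 10), carry-in 0) doesn't pin B yet; pick B=4 and continue ⇒ B=4.
Step 3. [col 1: N + B ≡ U (mod 10)] column 1 (N + B ≡ U (mod 10), carry-in 0) doesn't pin U yet; pick U=9 and continue, so U=9.
Step 4. [col 1: N + B ≡ U (mod 10)] from column 1 (B=4, U=9, carry-in 0, digits 1,4,9 already taken and all letters distinct): N must equal 5. So N=5.
Step 5. [col 2: N + X ≡ Y (mod 10)] column 2 reads N+X+carry(0)=Y with N=5, X=1; with digits 1,4,5,9 already taken and all letters distinct, the only value for Y is 6 ⇒ Y=6.
Step 6. [col 3: Y + P ≡ V (mod 10)] several values work for V in column 3 (Y + P ≡ V (mod 10), carry-in 0); try V=3 ⇒ V=3.
Step 7. [col 3: Y + P ≡ V (mod 10)] column 3: given Y=6, V=3, carry-in 0, and digits 1,3,4,5,6,9 already taken and all letters distinct, Y+P≡V (mod 10) forces P=7, so P=7.
Step 8. [col 4: L + P ≡ Y (mod 10)] from column 4 (P=7, Y=6, carry-in 1, digits 1,3,4,5,6,7,9 already taken and all letters distinct): L must equal 8. So L=8.

Answer: B=4, L=8, N=5, P=7, U=9, V=3, X=1, Y=6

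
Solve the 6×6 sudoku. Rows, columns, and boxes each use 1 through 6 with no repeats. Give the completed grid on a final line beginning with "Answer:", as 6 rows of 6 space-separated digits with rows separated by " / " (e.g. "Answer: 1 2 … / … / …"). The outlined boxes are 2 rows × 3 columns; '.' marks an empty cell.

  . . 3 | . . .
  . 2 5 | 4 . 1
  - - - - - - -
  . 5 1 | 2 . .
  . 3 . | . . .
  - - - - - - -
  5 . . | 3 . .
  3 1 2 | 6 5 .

Step 1. [r2c1∈{6}] r2c1 has the single candidate 6. So r2c1=6.
Step 2. [r3c1∈{4}] r3c1's peers cover all but 4. So r3c1=4.
Step 3. [r5c3∈{4,6}] col 3 places 4 nowhere but r5c3 ⇒ r5c3=4.
Step 4. [r4c5∈{1,4,6}] col 5 places 4 nowhere but r4c5, so r4c5=4.
Step 5. [r5c6∈{2}] r5c6's peers cover all but 2 ⇒ r5c6=2.
Step 6. [r1c4∈{5}] r1c4 has the single candidate 5. So r1c4=5.
Step 7. [r1c6∈{6}] r1c6 is down to just 6, so r1c6=6.
Step 8. [r2c5∈{3}] r2c5 has the single candidate 3, so r2c5=3.
Step 9. [r5c5∈{1}] only 1 remains possible at r5c5. So r5c5=1.
Step 10. [r3c5∈{6}] nothing but 6 survives at r3c5. So r3c5=6.
Step 11. [r4c4∈{1}] only 1 remains possible at r4c4, so r4c4=1.
Step 12. [r1c1∈{1}] nothing but 1 survives at r1c1, so r1c1=1.
Step 13. [r4c6∈{5}] r4c6 is down to just 5, so r4c6=5.
Step 14. [r3c6∈{3}] r3c6's peers cover all but 3, so r3c6=3.
Step 15. [r1c5∈{2}] r1c5's peers cover all but 2 ⇒ r1c5=2.
Step 16. [r6c6∈{4}] r6c6 has the single candidate 4. So r6c6=4.
Step 17. [r4c1∈{2}] r4c1 is down to just 2. So r4c1=2.
Step 18. [r5c2∈{6}] only 6 remains possible at r5c2, so r5c2=6.
Step 19. [r4c3∈{6}] r4c3's peers cover all but 6 ⇒ r4c3=6.
Step 20. [r1c2∈{4}] only 4 remains possible at r1c2 ⇒ r1c2=4.

Answer: 1 4 3 5 2 6 / 6 2 5 4 3 1 / 4 5 1 2 6 3 / 2 3 6 1 4 5 / 5 6 4 3 1 2 / 3 1 2 6 5 4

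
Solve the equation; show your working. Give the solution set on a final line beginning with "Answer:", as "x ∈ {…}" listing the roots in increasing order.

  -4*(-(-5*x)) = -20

Step 1. [-4*(-(-5*x)) = -20] -4·(inner) — divide through by -4 ⇒ div: -(-5*x) = 5.
Step 2. [-(-5*x) = 5] LHS negated; negate both sides. So neg: -5*x = -5.
Step 3. [-5*x = -5] -5·(inner) — divide through by -5. So div: x = 1.

Answer: x ∈ {1}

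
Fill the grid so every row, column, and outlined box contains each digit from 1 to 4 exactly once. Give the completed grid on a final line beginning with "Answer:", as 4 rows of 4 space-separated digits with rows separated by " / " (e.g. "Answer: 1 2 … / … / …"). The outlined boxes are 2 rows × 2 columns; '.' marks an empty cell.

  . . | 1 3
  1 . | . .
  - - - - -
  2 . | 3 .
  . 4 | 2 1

Step 1. [r2c4∈{2,4}] 2 has one home in col 4: r2c4. So r2c4=2.
Step 2. [r1c1∈{4}] nothing but 4 survives at r1c1 ⇒ r1c1=4.
Step 3. [r1c2∈{2}] nothing but 2 survives at r1c2. So r1c2=2.
Step 4. [r3c2∈{1}] r3c2 is down to just 1. So r3c2=1.
Step 5. [r2c3∈{4}] only 4 remains possible at r2c3 ⇒ r2c3=4.
Step 6. [r4c1∈{3}] r4c1's peers cover all but 3 ⇒ r4c1=3.
Step 7. [r2c2∈{3}] r2c2 is down to just 3. So r2c2=3.
Step 8. [r3c4∈{4}] r3c4's peers cover all but 4, so r3c4=4.

Answer: 4 2 1 3 / 1 3 4 2 / 2 1 3 4 / 3 4 2 1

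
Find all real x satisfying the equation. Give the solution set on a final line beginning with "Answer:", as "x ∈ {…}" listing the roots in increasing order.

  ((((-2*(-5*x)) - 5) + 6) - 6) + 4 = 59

Step 1. [((((-2*(-5*x)) - 5) + 6) - 6) + 4 = 59] +4 is outermost — subtract 4 both sides ⇒ sub: (((-2*(-5*x)) - 5) + 6) - 6 = 55.
Step 2. [(((-2*(-5*x)) - 5) + 6) - 6 = 55] peel the -6: add 6 from each side, so sub: ((-2*(-5*x)) - 5) + 6 = 61.
Step 3. [((-2*(-5*x)) - 5) + 6 = 61] subtract 6: x sits inside (… + 6), so sub: (-2*(-5*x)) - 5 = 55.
Step 4. [(-2*(-5*x)) - 5 = 55] add 5: x sits inside (… - 5) ⇒ sub: -2*(-5*x) = 60.
Step 5. [-2*(-5*x) = 60] divide by the outer -2, so div: -5*x = -30.
Step 6. [-5*x = -30] -5 out front; divide by -5 ⇒ div: x = 6.

Answer: x ∈ {6}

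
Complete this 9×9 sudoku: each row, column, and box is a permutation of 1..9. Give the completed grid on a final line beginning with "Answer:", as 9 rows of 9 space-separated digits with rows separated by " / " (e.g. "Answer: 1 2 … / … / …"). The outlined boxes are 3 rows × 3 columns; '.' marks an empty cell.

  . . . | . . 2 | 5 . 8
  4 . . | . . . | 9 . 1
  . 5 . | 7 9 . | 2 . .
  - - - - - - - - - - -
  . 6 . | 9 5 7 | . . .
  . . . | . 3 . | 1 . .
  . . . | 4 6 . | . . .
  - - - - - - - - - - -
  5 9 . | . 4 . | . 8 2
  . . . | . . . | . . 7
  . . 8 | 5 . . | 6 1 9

Step 1. [r7c3∈{1,3,6,7}] in row 7, 7 fits only at r7c3. So r7c3=7.
Step 2. [r1c8∈{3,4,6,7}] row 1 places 4 nowhere but r1c8 ⇒ r1c8=4.
Step 3. [r9c6∈{3}] r9c6 is down to just 3. So r9c6=3.
Step 4. [r9c1∈{2}] r9c1 is down to just 2. So r9c1=2.
Step 5. [r6c6∈{1,8}] in box 5, 1 fits only at r6c6 ⇒ r6c6=1.
Step 6. [r5c6∈{8}] only 8 remains possible at r5c6. So r5c6=8.
Step 7. [r3c1∈{1,3,6,8}] row 3 places 8 nowhere but r3c1 ⇒ r3c1=8.
Step 8. [r3c3∈{1,3,6}] row 3 places 1 nowhere but r3c3. So r3c3=1.
Step 9. [r6c7∈{3,7,8}] 7 has one home in col 7: r6c7. So r6c7=7.
Step 10. [r8c2∈{1,3,4}] col 2 places 1 nowhere but r8c2, so r8c2=1.
Step 11. [r7c6∈{6}] only 6 remains possible at r7c6. So r7c6=6.
Step 12. [r5c4∈{2}] nothing but 2 survives at r5c4. So r5c4=2.
Step 13. [r7c7∈{3}] r7c7 is down to just 3, so r7c7=3.
Step 14. [r2c8∈{3,6,7}] r2c8 is the only open cell in col 8 admitting 7, so r2c8=7.
Step 15. [r8c7∈{4}] r8c7 is down to just 4, so r8c7=4.
Step 16. [r8c8∈{5}] r8c8's peers cover all but 5. So r8c8=5.
Step 17. [r8c4∈{8}] r8c4's peers cover all but 8, so r8c4=8.
Step 18. [r6c2∈{2,3,8}] across row 6, 8 lands solely at r6c2 ⇒ r6c2=8.
Step 19. [r2c2∈{2,3}] in col 2, 2 fits only at r2c2, so r2c2=2.
Step 20. [r1c2∈{3,7}] in col 2, 3 fits only at r1c2 ⇒ r1c2=3.
Step 21. [r2c3∈{6}] r2c3 has the single candidate 6. So r2c3=6.
Step 22. [r1c3∈{9}] r1c3 is down to just 9. So r1c3=9.
Step 23. [r8c3∈{3}] r8c3 is down to just 3. So r8c3=3.
Step 24. [r5c2∈{4,7}] in col 2, 7 fits only at r5c2, so r5c2=7.
Step 25. [r5c1∈{9}] r5c1 is down to just 9, so r5c1=9.
Step 26. [r6c1∈{3}] r6c1's peers cover all but 3 ⇒ r6c1=3.
Step 27. [r5c8∈{6}] r5c8's peers cover all but 6 ⇒ r5c8=6.
Step 28. [r6c9∈{5}] r6c9 has the single candidate 5. So r6c9=5.
Step 29. [r5c9∈{4}] only 4 remains possible at r5c9 ⇒ r5c9=4.
Step 30. [r6c3∈{2}] r6c3's peers cover all but 2 ⇒ r6c3=2.
Step 31. [r3c8∈{3}] r3c8's peers cover all but 3 ⇒ r3c8=3.
Step 32. [r1c4∈{1,6}] row 1 places 6 nowhere but r1c4. So r1c4=6.
Step 33. [r4c9∈{3}] r4c9 is down to just 3 ⇒ r4c9=3.
Step 34. [r4c7∈{8}] r4c7 is down to just 8. So r4c7=8.
Step 35. [r4c3∈{4}] r4c3 is down to just 4 ⇒ r4c3=4.
Step 36. [r9c2∈{4}] r9c2 is down to just 4 ⇒ r9c2=4.
Step 37. [r2c4∈{3}] r2c4 has the single candidate 3 ⇒ r2c4=3.
Step 38. [r3c6∈{4}] r3c6 is down to just 4 ⇒ r3c6=4.
Step 39. [r8c6∈{9}] r8c6 is down to just 9 ⇒ r8c6=9.
Step 40. [r1c1∈{7}] only 7 remains possible at r1c1 ⇒ r1c1=7.
Step 41. [r3c9∈{6}] r3c9 has the single candidate 6 ⇒ r3c9=6.
Step 42. [r6c8∈{9}] nothing but 9 survives at r6c8, so r6c8=9.
Step 43. [r8c1∈{6}] nothing but 6 survives at r8c1. So r8c1=6.
Step 44. [r4c1∈{1}] r4c1 has the single candidate 1 ⇒ r4c1=1.
Step 45. [r5c3∈{5}] only 5 remains possible at r5c3, so r5c3=5.
Step 46. [r9c5∈{7}] nothing but 7 survives at r9c5, so r9c5=7.
Step 47. [r7c4∈{1}] r7c4 is down to just 1. So r7c4=1.
Step 48. [r1c5∈{1}] r1c5 has the single candidate 1 ⇒ r1c5=1.
Step 49. [r4c8∈{2}] nothing but 2 survives at r4c8. So r4c8=2.
Step 50. [r8c5∈{2}] r8c5's peers cover all but 2 ⇒ r8c5=2.
Step 51. [r2c6∈{5}] r2c6 has the single candidate 5. So r2c6=5.
Step 52. [r2c5∈{8}] only 8 remains possible at r2c5, so r2c5=8.

Answer: 7 3 9 6 1 2 5 4 8 / 4 2 6 3 8 5 9 7 1 / 8 5 1 7 9 4 2 3 6 / 1 6 4 9 5 7 8 2 3 / 9 7 5 2 3 8 1 6 4 / 3 8 2 4 6 1 7 9 5 / 5 9 7 1 4 6 3 8 2 / 6 1 3 8 2 9 4 5 7 / 2 4 8 5 7 3 6 1 9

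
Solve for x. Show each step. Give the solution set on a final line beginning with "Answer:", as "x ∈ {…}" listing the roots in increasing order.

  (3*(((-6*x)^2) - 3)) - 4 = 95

Step 1. [(3*(((-6*x)^2) - 3)) - 4 = 95] add 4: x sits inside (… - 4). So sub: 3*(((-6*x)^2) - 3) = 99.
Step 2. [3*(((-6*x)^2) - 3) = 99] LHS = 3·(…); ÷3 both sides ⇒ div: ((-6*x)^2) - 3 = 33.
Step 3. [((-6*x)^2) - 3 = 33] peel the -3: add 3 from each side. So sub: (-6*x)^2 = 36.
Step 4. [(-6*x)^2 = 36] LHS squared, RHS 36 ≥ 0: apply √ (±). So sqrt: -6*x = 6 or -6.
Step 5. [-6*x = 6 or -6] LHS = -6·(…); ÷-6 both sides, so div: x = -1 or 1.

Answer: x ∈ {-1, 1}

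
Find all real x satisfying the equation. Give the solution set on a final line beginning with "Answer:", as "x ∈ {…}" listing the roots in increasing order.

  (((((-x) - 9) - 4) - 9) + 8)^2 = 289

Step 1. [(((((-x) - 9) - 4) - 9) + 8)^2 = 289] √ both sides: 289 ≥ 0 gives two branches, so sqrt: ((((-x) - 9) - 4) - 9) + 8 = 17 or -17.
Step 2. [((((-x) - 9) - 4) - 9) + 8 = 17 or -17] peel the +8: subtract 8 from each side ⇒ sub: (((-x) - 9) - 4) - 9 = 9 or -25.
Step 3. [(((-x) - 9) - 4) - 9 = 9 or -25] -9 is outermost — add 9 both sides, so sub: ((-x) - 9) - 4 = 18 or -16.
Step 4. [((-x) - 9) - 4 = 18 or -16] peel the -4: add 4 from each side, so sub: (-x) - 9 = 22 or -12.
Step 5. [(-x) - 9 = 22 or -12] 9 comes off first (add 9) ⇒ sub: -x = 31 or -3.
Step 6. [-x = 31 or -3] flip signs both sides ⇒ neg: x = -31 or 3.

Answer: x ∈ {-31, 3}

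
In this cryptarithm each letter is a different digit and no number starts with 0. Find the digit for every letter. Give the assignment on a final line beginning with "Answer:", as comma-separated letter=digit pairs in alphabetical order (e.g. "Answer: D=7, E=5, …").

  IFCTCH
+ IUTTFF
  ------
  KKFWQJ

Step 1. [col 1: H + F ≡ J (mod 10)] H=7 is one option consistent with column 1 (H + F ≡ J (mod 10), carry-in 0) — take it, so H=7.
Step 2. [col 1: H + F ≡ J (mod 10)] column 1 (H + F ≡ J (mod 10), carry-in 0) doesn't pin F yet; pick F=1 and continue, so F=1.
Step 3. [col 1: H + F ≡ J (mod 10)] column 1 reads H+F+carry(0)=J with H=7, F=1; with digits 1,7 already taken and all letters distinct, the only value for J is 8, so J=8.
Step 4. [col 2: C + F ≡ Q (mod 10)] column 2 (C + F ≡ Q (mod 10), carry-in 0) doesn't pin Q yet; pick Q=0 and continue. So Q=0.
Step 5. [col 2: C + F ≡ Q (mod 10)] column 2: given F=1, Q=0, carry-in 0, and digits 0,1,7,8 already taken and all letters distinct, C+F≡Q (mod 10) forces C=9 ⇒ C=9.
Step 6. [col 3: T + T ≡ W (mod 10)] several values work for W in column 3 (T + T ≡ W (mod 10), carry-in 1); try W=5, so W=5.
Step 7. [col 3: T + T ≡ W (mod 10)] column 3: given W=5, carry-in 1, and digits 0,1,5,7,8,9 already taken and all letters distinct, T+T≡W (mod 10) forces T=2, so T=2.
Step 8. [col 5: F + U ≡ K (mod 10)] from column 5 (F=1, carry-in 1, digits 0,1,2,5,7,8,9 already taken and all letters distinct): U must equal 4, so U=4.
Step 9. [col 5: F + U ≡ K (mod 10)] column 5: given F=1, U=4, carry-in 1, and digits 0,1,2,4,5,7,8,9 already taken and all letters distinct, F+U≡K (mod 10) forces K=6. So K=6.
Step 10. [col 6: I + I ≡ K (mod 10)] from column 6 (K=6, carry-in 0, digits 0,1,2,4,5,6,7,8,9 already taken and all letters distinct): I must equal 3 ⇒ I=3.

Answer: C=9, F=1, H=7, I=3, J=8, K=6, Q=0, T=2, U=4, W=5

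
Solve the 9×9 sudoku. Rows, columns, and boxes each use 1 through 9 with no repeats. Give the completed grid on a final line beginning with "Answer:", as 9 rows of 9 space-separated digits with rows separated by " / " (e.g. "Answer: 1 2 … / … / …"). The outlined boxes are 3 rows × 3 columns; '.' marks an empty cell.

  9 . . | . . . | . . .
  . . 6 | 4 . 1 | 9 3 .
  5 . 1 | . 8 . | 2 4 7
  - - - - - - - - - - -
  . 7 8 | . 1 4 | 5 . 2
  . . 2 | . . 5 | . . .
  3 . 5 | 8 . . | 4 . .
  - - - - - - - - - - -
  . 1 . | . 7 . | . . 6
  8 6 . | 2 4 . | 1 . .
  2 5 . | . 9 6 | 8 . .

Step 1. [r4c4∈{3,6,9}] r4c4 is the only open cell in row 4 admitting 3. So r4c4=3.
Step 2. [r4c8∈{6,9}] in row 4, 9 fits only at r4c8 ⇒ r4c8=9.
Step 3. [r1c5∈{2,3,5,6}] in col 5, 3 fits only at r1c5 ⇒ r1c5=3.
Step 4. [r7c7∈{3}] r7c7 has the single candidate 3, so r7c7=3.
Step 5. [r5c5∈{6}] r5c5 is down to just 6. So r5c5=6.
Step 6. [r6c9∈{1}] r6c9 is down to just 1 ⇒ r6c9=1.
Step 7. [r9c8∈{7}] nothing but 7 survives at r9c8 ⇒ r9c8=7.
Step 8. [r6c6∈{2,7,9}] row 6 places 7 nowhere but r6c6 ⇒ r6c6=7.
Step 9. [r8c3∈{3,7,9}] 7 has one home in row 8: r8c3. So r8c3=7.
Step 10. [r2c5∈{2,5}] r2c5 is the only open cell in col 5 admitting 5. So r2c5=5.
Step 11. [r2c9∈{8}] r2c9's peers cover all but 8 ⇒ r2c9=8.
Step 12. [r1c3∈{4}] r1c3 has the single candidate 4, so r1c3=4.
Step 13. [r8c8∈{5}] nothing but 5 survives at r8c8. So r8c8=5.
Step 14. [r5c4∈{9}] r5c4 has the single candidate 9, so r5c4=9.
Step 15. [r1c7∈{6}] r1c7 is down to just 6. So r1c7=6.
Step 16. [r5c2∈{4}] nothing but 4 survives at r5c2 ⇒ r5c2=4.
Step 17. [r1c6∈{2}] only 2 remains possible at r1c6. So r1c6=2.
Step 18. [r1c2∈{8}] only 8 remains possible at r1c2 ⇒ r1c2=8.
Step 19. [r1c9∈{5}] r1c9 is down to just 5, so r1c9=5.
Step 20. [r3c4∈{6}] nothing but 6 survives at r3c4. So r3c4=6.
Step 21. [r7c4∈{5}] r7c4's peers cover all but 5. So r7c4=5.
Step 22. [r9c4∈{1}] r9c4 is down to just 1. So r9c4=1.
Step 23. [r7c6∈{8}] only 8 remains possible at r7c6 ⇒ r7c6=8.
Step 24. [r5c1∈{1}] nothing but 1 survives at r5c1. So r5c1=1.
Step 25. [r1c4∈{7}] nothing but 7 survives at r1c4. So r1c4=7.
Step 26. [r9c3∈{3}] r9c3 is down to just 3 ⇒ r9c3=3.
Step 27. [r5c7∈{7}] only 7 remains possible at r5c7, so r5c7=7.
Step 28. [r6c5∈{2}] only 2 remains possible at r6c5. So r6c5=2.
Step 29. [r3c2∈{3}] r3c2 has the single candidate 3, so r3c2=3.
Step 30. [r5c9∈{3}] r5c9's peers cover all but 3, so r5c9=3.
Step 31. [r7c8∈{2}] r7c8 is down to just 2. So r7c8=2.
Step 32. [r9c9∈{4}] r9c9's peers cover all but 4 ⇒ r9c9=4.
Step 33. [r1c8∈{1}] r1c8's peers cover all but 1. So r1c8=1.
Step 34. [r6c8∈{6}] r6c8 has the single candidate 6. So r6c8=6.
Step 35. [r2c1∈{7}] only 7 remains possible at r2c1. So r2c1=7.
Step 36. [r8c6∈{3}] r8c6 is down to just 3. So r8c6=3.
Step 37. [r7c3∈{9}] nothing but 9 survives at r7c3 ⇒ r7c3=9.
Step 38. [r5c8∈{8}] r5c8's peers cover all but 8, so r5c8=8.
Step 39. [r8c9∈{9}] r8c9's peers cover all but 9. So r8c9=9.
Step 40. [r2c2∈{2}] r2c2 is down to just 2, so r2c2=2.
Step 41. [r3c6∈{9}] r3c6 is down to just 9, so r3c6=9.
Step 42. [r7c1∈{4}] only 4 remains possible at r7c1 ⇒ r7c1=4.
Step 43. [r6c2∈{9}] only 9 remains possible at r6c2. So r6c2=9.
Step 44. [r4c1∈{6}] r4c1 is down to just 6 ⇒ r4c1=6.

Answer: 9 8 4 7 3 2 6 1 5 / 7 2 6 4 5 1 9 3 8 / 5 3 1 6 8 9 2 4 7 / 6 7 8 3 1 4 5 9 2 / 1 4 2 9 6 5 7 8 3 / 3 9 5 8 2 7 4 6 1 / 4 1 9 5 7 8 3 2 6 / 8 6 7 2 4 3 1 5 9 / 2 5 3 1 9 6 8 7 4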